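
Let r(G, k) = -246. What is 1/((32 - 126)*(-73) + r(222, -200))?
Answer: 1/6616 ≈ 0.00015115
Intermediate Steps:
1/((32 - 126)*(-73) + r(222, -200)) = 1/((32 - 126)*(-73) - 246) = 1/(-94*(-73) - 246) = 1/(6862 - 246) = 1/6616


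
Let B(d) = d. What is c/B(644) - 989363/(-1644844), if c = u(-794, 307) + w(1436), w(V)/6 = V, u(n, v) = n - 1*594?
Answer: 3131520551/264819884 ≈ 11.825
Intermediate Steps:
u(n, v) = -594 + n (u(n, v) = n - 594 = -594 + n)
w(V) = 6*V
c = 7228 (c = (-594 - 794) + 6*1436 = -1388 + 8616 = 7228)
c/B(644) - 989363/(-1644844) = 7228/644 - 989363/(-1644844) = 7228*(1/644) - 989363*(-1/1644844) = 1807/161 + 989363/1644844 = 3131520551/264819884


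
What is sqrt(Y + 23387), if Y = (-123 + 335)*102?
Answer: sqrt(45011) ≈ 212.16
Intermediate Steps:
Y = 21624 (Y = 212*102 = 21624)
sqrt(Y + 23387) = sqrt(21624 + 23387) = sqrt(45011)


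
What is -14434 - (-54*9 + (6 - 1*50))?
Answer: -13904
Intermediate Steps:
-14434 - (-54*9 + (6 - 1*50)) = -14434 - (-486 + (6 - 50)) = -14434 - (-486 - 44) = -14434 - 1*(-530) = -14434 + 530 = -13904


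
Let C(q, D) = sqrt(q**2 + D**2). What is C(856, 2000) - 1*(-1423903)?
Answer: 1423903 + 8*sqrt(73949) ≈ 1.4261e+6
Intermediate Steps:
C(q, D) = sqrt(D**2 + q**2)
C(856, 2000) - 1*(-1423903) = sqrt(2000**2 + 856**2) - 1*(-1423903) = sqrt(4000000 + 732736) + 1423903 = sqrt(4732736) + 1423903 = 8*sqrt(73949) + 1423903 = 1423903 + 8*sqrt(73949)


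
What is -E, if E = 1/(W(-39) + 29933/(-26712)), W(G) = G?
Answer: 26712/1071701 ≈ 0.024925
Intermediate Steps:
E = -26712/1071701 (E = 1/(-39 + 29933/(-26712)) = 1/(-39 + 29933*(-1/26712)) = 1/(-39 - 29933/26712) = 1/(-1071701/26712) = -26712/1071701 ≈ -0.024925)
-E = -1*(-26712/1071701) = 26712/1071701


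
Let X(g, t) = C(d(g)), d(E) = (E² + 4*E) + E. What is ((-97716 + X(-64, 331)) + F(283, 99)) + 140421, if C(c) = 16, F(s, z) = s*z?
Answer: 70738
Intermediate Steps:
d(E) = E² + 5*E
X(g, t) = 16
((-97716 + X(-64, 331)) + F(283, 99)) + 140421 = ((-97716 + 16) + 283*99) + 140421 = (-97700 + 28017) + 140421 = -69683 + 140421 = 70738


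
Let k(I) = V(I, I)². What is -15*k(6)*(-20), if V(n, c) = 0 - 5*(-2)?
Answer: 30000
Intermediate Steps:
V(n, c) = 10 (V(n, c) = 0 + 10 = 10)
k(I) = 100 (k(I) = 10² = 100)
-15*k(6)*(-20) = -15*100*(-20) = -1500*(-20) = 30000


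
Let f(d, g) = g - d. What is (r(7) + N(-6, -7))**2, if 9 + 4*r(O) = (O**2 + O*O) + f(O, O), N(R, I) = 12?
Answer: 18769/16 ≈ 1173.1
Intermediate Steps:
r(O) = -9/4 + O**2/2 (r(O) = -9/4 + ((O**2 + O*O) + (O - O))/4 = -9/4 + ((O**2 + O**2) + 0)/4 = -9/4 + (2*O**2 + 0)/4 = -9/4 + (2*O**2)/4 = -9/4 + O**2/2)
(r(7) + N(-6, -7))**2 = ((-9/4 + (1/2)*7**2) + 12)**2 = ((-9/4 + (1/2)*49) + 12)**2 = ((-9/4 + 49/2) + 12)**2 = (89/4 + 12)**2 = (137/4)**2 = 18769/16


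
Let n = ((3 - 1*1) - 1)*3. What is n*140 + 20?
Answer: 440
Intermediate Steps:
n = 3 (n = ((3 - 1) - 1)*3 = (2 - 1)*3 = 1*3 = 3)
n*140 + 20 = 3*140 + 20 = 420 + 20 = 440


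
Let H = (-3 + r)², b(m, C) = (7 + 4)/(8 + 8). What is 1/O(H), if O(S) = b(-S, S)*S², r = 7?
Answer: 1/176 ≈ 0.0056818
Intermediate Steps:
b(m, C) = 11/16
H = 16 (H = (-3 + 7)² = 4² = 16)
O(S) = 11*S²/16
1/O(H) = 1/((11/16)*16²) = 1/((11/16)*256) = 1/176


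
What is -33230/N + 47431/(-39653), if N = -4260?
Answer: 111561313/16892178 ≈ 6.6043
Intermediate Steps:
-33230/N + 47431/(-39653) = -33230/(-4260) + 47431/(-39653) = -33230*(-1/4260) + 47431*(-1/39653) = 3323/426 - 47431/39653 = 111561313/16892178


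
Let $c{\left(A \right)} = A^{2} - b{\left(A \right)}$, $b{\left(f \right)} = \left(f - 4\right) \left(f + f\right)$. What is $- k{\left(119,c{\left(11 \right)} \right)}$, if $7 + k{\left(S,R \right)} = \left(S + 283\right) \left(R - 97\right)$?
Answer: $52267$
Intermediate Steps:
$b{\left(f \right)} = 2 f \left(-4 + f\right)$ ($b{\left(f \right)} = \left(-4 + f\right) 2 f = 2 f \left(-4 + f\right)$)
$c{\left(A \right)} = A^{2} - 2 A \left(-4 + A\right)$
$k{\left(S,R \right)} = -7 + \left(-97 + R\right) \left(283 + S\right)$ ($k{\left(S,R \right)} = -7 + \left(S + 283\right) \left(R - 97\right) = -7 + \left(283 + S\right) \left(-97 + R\right) = -7 + \left(-97 + R\right) \left(283 + S\right)$)
$- k{\left(119,c{\left(11 \right)} \right)} = - (-27458 - 11543 + 283 \cdot 11 \left(8 - 11\right) + 11 \left(8 - 11\right) 119) = - (-27458 - 11543 + 283 \cdot 11 \left(-3\right) + 11 \left(-3\right) 119) = - (-27458 - 11543 + 283 \left(-33\right) - 3927) = - (-27458 - 11543 - 9339 - 3927) = \left(-1\right) \left(-52267\right) = 52267$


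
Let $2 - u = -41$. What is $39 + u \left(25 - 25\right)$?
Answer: $39$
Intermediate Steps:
$u = 43$ ($u = 2 - -41 = 2 + 41 = 43$)
$39 + u \left(25 - 25\right) = 39 + 43 \left(25 - 25\right) = 39 + 43 \cdot 0 = 39 + 0 = 39$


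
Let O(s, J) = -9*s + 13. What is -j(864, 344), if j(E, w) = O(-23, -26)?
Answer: -220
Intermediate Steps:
O(s, J) = 13 - 9*s
j(E, w) = 220 (j(E, w) = 13 - 9*(-23) = 13 + 207 = 220)
-j(864, 344) = -1*220 = -220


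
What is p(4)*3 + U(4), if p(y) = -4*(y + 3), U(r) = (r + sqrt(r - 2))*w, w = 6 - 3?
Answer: -72 + 3*sqrt(2) ≈ -67.757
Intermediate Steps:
w = 3
U(r) = 3*r + 3*sqrt(-2 + r) (U(r) = (r + sqrt(r - 2))*3 = (r + sqrt(-2 + r))*3 = 3*r + 3*sqrt(-2 + r))
p(y) = -12 - 4*y (p(y) = -4*(3 + y) = -12 - 4*y)
p(4)*3 + U(4) = (-12 - 4*4)*3 + (3*4 + 3*sqrt(-2 + 4)) = (-12 - 16)*3 + (12 + 3*sqrt(2)) = -28*3 + (12 + 3*sqrt(2)) = -84 + (12 + 3*sqrt(2)) = -72 + 3*sqrt(2)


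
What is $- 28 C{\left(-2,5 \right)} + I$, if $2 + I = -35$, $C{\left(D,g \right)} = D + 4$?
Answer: $-93$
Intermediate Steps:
$C{\left(D,g \right)} = 4 + D$
$I = -37$ ($I = -2 - 35 = -37$)
$- 28 C{\left(-2,5 \right)} + I = - 28 \left(4 - 2\right) - 37 = \left(-28\right) 2 - 37 = -56 - 37 = -93$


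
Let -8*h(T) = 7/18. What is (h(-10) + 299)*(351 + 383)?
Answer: 15798983/72 ≈ 2.1943e+5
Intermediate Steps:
h(T) = -7/144 (h(T) = -7/(8*18) = -⅛*7/18 = -7/144)
(h(-10) + 299)*(351 + 383) = (-7/144 + 299)*(351 + 383) = (43049/144)*734 = 15798983/72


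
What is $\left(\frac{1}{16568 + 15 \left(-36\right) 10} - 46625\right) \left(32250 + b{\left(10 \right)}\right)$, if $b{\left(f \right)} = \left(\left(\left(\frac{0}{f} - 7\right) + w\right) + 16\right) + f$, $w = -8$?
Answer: $- \frac{16798560755739}{11168} \approx -1.5042 \cdot 10^{9}$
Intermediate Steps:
$b{\left(f \right)} = 1 + f$ ($b{\left(f \right)} = \left(\left(\left(\frac{0}{f} - 7\right) - 8\right) + 16\right) + f = \left(\left(\left(0 - 7\right) - 8\right) + 16\right) + f = \left(\left(-7 - 8\right) + 16\right) + f = \left(-15 + 16\right) + f = 1 + f$)
$\left(\frac{1}{16568 + 15 \left(-36\right) 10} - 46625\right) \left(32250 + b{\left(10 \right)}\right) = \left(\frac{1}{16568 + 15 \left(-36\right) 10} - 46625\right) \left(32250 + \left(1 + 10\right)\right) = \left(\frac{1}{16568 - 5400} - 46625\right) \left(32250 + 11\right) = \left(\frac{1}{16568 - 5400} - 46625\right) 32261 = \left(\frac{1}{11168} - 46625\right) 32261 = \left(- \frac{520707999}{11168}\right) 32261 = - \frac{16798560755739}{11168}$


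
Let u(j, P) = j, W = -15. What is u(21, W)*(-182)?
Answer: -3822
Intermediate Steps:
u(21, W)*(-182) = 21*(-182) = -3822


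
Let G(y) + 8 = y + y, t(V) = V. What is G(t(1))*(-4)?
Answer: 24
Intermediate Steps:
G(y) = -8 + 2*y (G(y) = -8 + (y + y) = -8 + 2*y)
G(t(1))*(-4) = (-8 + 2*1)*(-4) = (-8 + 2)*(-4) = -6*(-4) = 24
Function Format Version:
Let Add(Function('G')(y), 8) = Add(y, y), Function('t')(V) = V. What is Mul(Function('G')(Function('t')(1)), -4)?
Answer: 24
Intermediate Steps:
Function('G')(y) = Add(-8, Mul(2, y)) (Function('G')(y) = Add(-8, Add(y, y)) = Add(-8, Mul(2, y)))
Mul(Function('G')(Function('t')(1)), -4) = Mul(Add(-8, Mul(2, 1)), -4) = Mul(Add(-8, 2), -4) = Mul(-6, -4) = 24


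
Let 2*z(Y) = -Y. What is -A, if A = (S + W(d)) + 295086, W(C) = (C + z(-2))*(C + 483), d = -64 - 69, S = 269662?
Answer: -518548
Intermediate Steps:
z(Y) = -Y/2 (z(Y) = (-Y)/2 = -Y/2)
d = -133
W(C) = (1 + C)*(483 + C) (W(C) = (C - ½*(-2))*(C + 483) = (C + 1)*(483 + C) = (1 + C)*(483 + C))
A = 518548 (A = (269662 + (483 + (-133)² + 484*(-133))) + 295086 = (269662 + (483 + 17689 - 64372)) + 295086 = (269662 - 46200) + 295086 = 223462 + 295086 = 518548)
-A = -1*518548 = -518548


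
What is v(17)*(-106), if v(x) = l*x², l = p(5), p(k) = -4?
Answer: 122536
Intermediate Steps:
l = -4
v(x) = -4*x²
v(17)*(-106) = -4*17²*(-106) = -4*289*(-106) = -1156*(-106) = 122536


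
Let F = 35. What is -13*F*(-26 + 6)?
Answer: 9100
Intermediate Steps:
-13*F*(-26 + 6) = -455*(-26 + 6) = -455*(-20) = -13*(-700) = 9100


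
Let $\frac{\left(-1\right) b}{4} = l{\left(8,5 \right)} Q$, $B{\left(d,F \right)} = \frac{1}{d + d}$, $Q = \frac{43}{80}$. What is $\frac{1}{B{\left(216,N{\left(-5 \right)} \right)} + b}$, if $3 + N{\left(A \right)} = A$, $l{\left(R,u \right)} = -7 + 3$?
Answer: $\frac{2160}{18581} \approx 0.11625$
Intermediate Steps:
$l{\left(R,u \right)} = -4$
$N{\left(A \right)} = -3 + A$
$Q = \frac{43}{80}$ ($Q = 43 \cdot \frac{1}{80} = \frac{43}{80} \approx 0.5375$)
$B{\left(d,F \right)} = \frac{1}{2 d}$
$b = \frac{43}{5}$ ($b = - 4 \left(\left(-4\right) \frac{43}{80}\right) = \left(-4\right) \left(- \frac{43}{20}\right) = \frac{43}{5} \approx 8.6$)
$\frac{1}{B{\left(216,N{\left(-5 \right)} \right)} + b} = \frac{1}{\frac{1}{2 \cdot 216} + \frac{43}{5}} = \frac{1}{\frac{1}{2} \cdot \frac{1}{216} + \frac{43}{5}} = \frac{1}{\frac{1}{432} + \frac{43}{5}} = \frac{1}{\frac{18581}{2160}} = \frac{2160}{18581}$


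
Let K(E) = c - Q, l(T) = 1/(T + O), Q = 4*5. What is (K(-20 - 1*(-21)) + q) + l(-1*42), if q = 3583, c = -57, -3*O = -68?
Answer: 203345/58 ≈ 3505.9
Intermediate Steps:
O = 68/3 (O = -⅓*(-68) = 68/3 ≈ 22.667)
Q = 20
l(T) = 1/(68/3 + T) (l(T) = 1/(T + 68/3) = 1/(68/3 + T))
K(E) = -77 (K(E) = -57 - 1*20 = -57 - 20 = -77)
(K(-20 - 1*(-21)) + q) + l(-1*42) = (-77 + 3583) + 3/(68 + 3*(-1*42)) = 3506 + 3/(68 + 3*(-42)) = 3506 + 3/(68 - 126) = 3506 + 3/(-58) = 3506 + 3*(-1/58) = 3506 - 3/58 = 203345/58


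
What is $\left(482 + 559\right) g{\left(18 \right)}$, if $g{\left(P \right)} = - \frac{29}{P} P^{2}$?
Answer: $-543402$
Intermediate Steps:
$g{\left(P \right)} = - 29 P$
$\left(482 + 559\right) g{\left(18 \right)} = \left(482 + 559\right) \left(\left(-29\right) 18\right) = 1041 \left(-522\right) = -543402$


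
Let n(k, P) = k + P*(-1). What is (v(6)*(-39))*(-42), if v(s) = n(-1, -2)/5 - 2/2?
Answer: -6552/5 ≈ -1310.4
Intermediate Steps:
n(k, P) = k - P
v(s) = -⅘ (v(s) = (-1 - 1*(-2))/5 - 2/2 = (-1 + 2)*(⅕) - 2*½ = 1*(⅕) - 1 = ⅕ - 1 = -⅘)
(v(6)*(-39))*(-42) = -⅘*(-39)*(-42) = (156/5)*(-42) = -6552/5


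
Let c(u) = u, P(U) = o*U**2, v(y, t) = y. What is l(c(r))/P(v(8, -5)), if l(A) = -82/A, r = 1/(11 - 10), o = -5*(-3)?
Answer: -41/480 ≈ -0.085417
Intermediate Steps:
o = 15
r = 1 (r = 1/1 = 1)
P(U) = 15*U**2
l(c(r))/P(v(8, -5)) = (-82/1)/((15*8**2)) = (-82*1)/((15*64)) = -82/960 = -82*1/960 = -41/480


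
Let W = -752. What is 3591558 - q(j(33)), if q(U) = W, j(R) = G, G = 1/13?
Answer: 3592310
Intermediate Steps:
G = 1/13 ≈ 0.076923
j(R) = 1/13
q(U) = -752
3591558 - q(j(33)) = 3591558 - 1*(-752) = 3591558 + 752 = 3592310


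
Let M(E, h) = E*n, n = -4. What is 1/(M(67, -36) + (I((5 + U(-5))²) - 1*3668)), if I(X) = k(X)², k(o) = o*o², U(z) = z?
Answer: -1/3936 ≈ -0.00025406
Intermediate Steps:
k(o) = o³
M(E, h) = -4*E (M(E, h) = E*(-4) = -4*E)
I(X) = X⁶ (I(X) = (X³)² = X⁶)
1/(M(67, -36) + (I((5 + U(-5))²) - 1*3668)) = 1/(-4*67 + (((5 - 5)²)⁶ - 1*3668)) = 1/(-268 + ((0²)⁶ - 3668)) = 1/(-268 + (0⁶ - 3668)) = 1/(-268 + (0 - 3668)) = 1/(-268 - 3668) = 1/(-3936) = -1/3936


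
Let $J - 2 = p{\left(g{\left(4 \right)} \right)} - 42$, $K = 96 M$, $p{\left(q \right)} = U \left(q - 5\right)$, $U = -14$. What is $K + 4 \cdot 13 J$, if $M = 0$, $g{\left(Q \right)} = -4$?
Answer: $4472$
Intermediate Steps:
$p{\left(q \right)} = 70 - 14 q$ ($p{\left(q \right)} = - 14 \left(q - 5\right) = - 14 \left(-5 + q\right) = 70 - 14 q$)
$K = 0$ ($K = 96 \cdot 0 = 0$)
$J = 86$ ($J = 2 + \left(\left(70 - -56\right) - 42\right) = 2 + \left(\left(70 + 56\right) - 42\right) = 2 + \left(126 - 42\right) = 2 + 84 = 86$)
$K + 4 \cdot 13 J = 0 + 4 \cdot 13 \cdot 86 = 0 + 52 \cdot 86 = 0 + 4472 = 4472$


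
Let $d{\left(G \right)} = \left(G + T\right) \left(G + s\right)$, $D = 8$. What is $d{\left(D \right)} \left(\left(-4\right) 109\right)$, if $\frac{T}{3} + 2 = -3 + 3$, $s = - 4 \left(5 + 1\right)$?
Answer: $13952$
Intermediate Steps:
$s = -24$ ($s = \left(-4\right) 6 = -24$)
$T = -6$ ($T = -6 + 3 \left(-3 + 3\right) = -6 + 3 \cdot 0 = -6 + 0 = -6$)
$d{\left(G \right)} = \left(-24 + G\right) \left(-6 + G\right)$ ($d{\left(G \right)} = \left(G - 6\right) \left(G - 24\right) = \left(-6 + G\right) \left(-24 + G\right) = \left(-24 + G\right) \left(-6 + G\right)$)
$d{\left(D \right)} \left(\left(-4\right) 109\right) = \left(144 + 8^{2} - 240\right) \left(\left(-4\right) 109\right) = \left(144 + 64 - 240\right) \left(-436\right) = \left(-32\right) \left(-436\right) = 13952$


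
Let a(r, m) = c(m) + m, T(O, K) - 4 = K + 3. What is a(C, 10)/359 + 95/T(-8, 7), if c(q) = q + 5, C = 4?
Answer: 34455/5026 ≈ 6.8554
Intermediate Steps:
T(O, K) = 7 + K (T(O, K) = 4 + (K + 3) = 4 + (3 + K) = 7 + K)
c(q) = 5 + q
a(r, m) = 5 + 2*m (a(r, m) = (5 + m) + m = 5 + 2*m)
a(C, 10)/359 + 95/T(-8, 7) = (5 + 2*10)/359 + 95/(7 + 7) = (5 + 20)*(1/359) + 95/14 = 25*(1/359) + 95*(1/14) = 25/359 + 95/14 = 34455/5026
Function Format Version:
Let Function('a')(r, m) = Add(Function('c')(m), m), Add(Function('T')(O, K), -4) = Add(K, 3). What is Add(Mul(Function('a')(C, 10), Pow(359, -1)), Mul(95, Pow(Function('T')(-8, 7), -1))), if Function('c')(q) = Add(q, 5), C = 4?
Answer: Rational(34455, 5026) ≈ 6.8554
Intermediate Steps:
Function('T')(O, K) = Add(7, K) (Function('T')(O, K) = Add(4, Add(K, 3)) = Add(4, Add(3, K)) = Add(7, K))
Function('c')(q) = Add(5, q)
Function('a')(r, m) = Add(5, Mul(2, m)) (Function('a')(r, m) = Add(Add(5, m), m) = Add(5, Mul(2, m)))
Add(Mul(Function('a')(C, 10), Pow(359, -1)), Mul(95, Pow(Function('T')(-8, 7), -1))) = Add(Mul(Add(5, Mul(2, 10)), Pow(359, -1)), Mul(95, Pow(Add(7, 7), -1))) = Add(Mul(Add(5, 20), Rational(1, 359)), Mul(95, Pow(14, -1))) = Add(Mul(25, Rational(1, 359)), Mul(95, Rational(1, 14))) = Add(Rational(25, 359), Rational(95, 14)) = Rational(34455, 5026)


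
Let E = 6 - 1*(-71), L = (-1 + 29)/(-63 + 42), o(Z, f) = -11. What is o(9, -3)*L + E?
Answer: 275/3 ≈ 91.667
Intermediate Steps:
L = -4/3 (L = 28/(-21) = 28*(-1/21) = -4/3 ≈ -1.3333)
E = 77 (E = 6 + 71 = 77)
o(9, -3)*L + E = -11*(-4/3) + 77 = 44/3 + 77 = 275/3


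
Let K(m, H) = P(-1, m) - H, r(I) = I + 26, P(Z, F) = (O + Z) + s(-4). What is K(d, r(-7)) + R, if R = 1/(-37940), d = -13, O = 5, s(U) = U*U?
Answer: 37939/37940 ≈ 0.99997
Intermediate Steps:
s(U) = U²
P(Z, F) = 21 + Z (P(Z, F) = (5 + Z) + (-4)² = (5 + Z) + 16 = 21 + Z)
r(I) = 26 + I
K(m, H) = 20 - H (K(m, H) = (21 - 1) - H = 20 - H)
R = -1/37940 ≈ -2.6357e-5
K(d, r(-7)) + R = (20 - (26 - 7)) - 1/37940 = (20 - 1*19) - 1/37940 = (20 - 19) - 1/37940 = 1 - 1/37940 = 37939/37940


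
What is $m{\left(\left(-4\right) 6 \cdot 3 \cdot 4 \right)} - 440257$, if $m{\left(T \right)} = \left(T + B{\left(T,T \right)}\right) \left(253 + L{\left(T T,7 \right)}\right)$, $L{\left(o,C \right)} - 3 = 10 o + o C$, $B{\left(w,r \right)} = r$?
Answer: $-812775361$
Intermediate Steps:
$L{\left(o,C \right)} = 3 + 10 o + C o$ ($L{\left(o,C \right)} = 3 + \left(10 o + o C\right) = 3 + \left(10 o + C o\right) = 3 + 10 o + C o$)
$m{\left(T \right)} = 2 T \left(256 + 17 T^{2}\right)$ ($m{\left(T \right)} = \left(T + T\right) \left(253 + \left(3 + 10 T T + 7 T T\right)\right) = 2 T \left(253 + \left(3 + 10 T^{2} + 7 T^{2}\right)\right) = 2 T \left(253 + \left(3 + 17 T^{2}\right)\right) = 2 T \left(256 + 17 T^{2}\right)$)
$m{\left(\left(-4\right) 6 \cdot 3 \cdot 4 \right)} - 440257 = \left(34 \left(\left(-4\right) 6 \cdot 3 \cdot 4\right)^{3} + 512 \left(-4\right) 6 \cdot 3 \cdot 4\right) - 440257 = \left(34 \left(\left(-24\right) 3 \cdot 4\right)^{3} + 512 \left(-24\right) 3 \cdot 4\right) - 440257 = \left(34 \left(\left(-72\right) 4\right)^{3} + 512 \left(\left(-72\right) 4\right)\right) - 440257 = \left(34 \left(-288\right)^{3} + 512 \left(-288\right)\right) - 440257 = \left(34 \left(-23887872\right) - 147456\right) - 440257 = \left(-812187648 - 147456\right) - 440257 = -812335104 - 440257 = -812775361$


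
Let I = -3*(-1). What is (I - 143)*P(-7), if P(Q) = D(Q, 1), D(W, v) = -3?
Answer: 420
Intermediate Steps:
I = 3
P(Q) = -3
(I - 143)*P(-7) = (3 - 143)*(-3) = -140*(-3) = 420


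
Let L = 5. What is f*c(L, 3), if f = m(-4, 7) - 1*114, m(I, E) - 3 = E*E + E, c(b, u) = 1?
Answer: -55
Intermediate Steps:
m(I, E) = 3 + E + E² (m(I, E) = 3 + (E*E + E) = 3 + (E² + E) = 3 + (E + E²) = 3 + E + E²)
f = -55 (f = (3 + 7 + 7²) - 1*114 = (3 + 7 + 49) - 114 = 59 - 114 = -55)
f*c(L, 3) = -55*1 = -55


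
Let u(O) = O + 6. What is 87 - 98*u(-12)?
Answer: 675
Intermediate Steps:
u(O) = 6 + O
87 - 98*u(-12) = 87 - 98*(6 - 12) = 87 - 98*(-6) = 87 + 588 = 675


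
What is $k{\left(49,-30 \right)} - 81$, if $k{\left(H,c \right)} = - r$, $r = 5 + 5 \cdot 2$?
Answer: $-96$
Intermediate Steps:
$r = 15$ ($r = 5 + 10 = 15$)
$k{\left(H,c \right)} = -15$ ($k{\left(H,c \right)} = \left(-1\right) 15 = -15$)
$k{\left(49,-30 \right)} - 81 = -15 - 81 = -96$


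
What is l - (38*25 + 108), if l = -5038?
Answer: -6096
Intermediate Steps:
l - (38*25 + 108) = -5038 - (38*25 + 108) = -5038 - (950 + 108) = -5038 - 1*1058 = -5038 - 1058 = -6096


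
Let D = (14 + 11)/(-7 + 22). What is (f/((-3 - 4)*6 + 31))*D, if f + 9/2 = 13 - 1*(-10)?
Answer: -185/66 ≈ -2.8030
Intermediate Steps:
f = 37/2 (f = -9/2 + (13 - 1*(-10)) = -9/2 + (13 + 10) = -9/2 + 23 = 37/2 ≈ 18.500)
D = 5/3 (D = 25/15 = 25*(1/15) = 5/3 ≈ 1.6667)
(f/((-3 - 4)*6 + 31))*D = (37/(2*((-3 - 4)*6 + 31)))*(5/3) = (37/(2*(-7*6 + 31)))*(5/3) = (37/(2*(-42 + 31)))*(5/3) = ((37/2)/(-11))*(5/3) = ((37/2)*(-1/11))*(5/3) = -37/22*5/3 = -185/66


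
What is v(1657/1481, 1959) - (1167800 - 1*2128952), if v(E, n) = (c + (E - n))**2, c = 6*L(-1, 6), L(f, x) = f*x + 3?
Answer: 10671267950272/2193361 ≈ 4.8653e+6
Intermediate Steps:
L(f, x) = 3 + f*x
c = -18 (c = 6*(3 - 1*6) = 6*(3 - 6) = 6*(-3) = -18)
v(E, n) = (-18 + E - n)**2 (v(E, n) = (-18 + (E - n))**2 = (-18 + E - n)**2)
v(1657/1481, 1959) - (1167800 - 1*2128952) = (18 + 1959 - 1657/1481)**2 - (1167800 - 1*2128952) = (18 + 1959 - 1657/1481)**2 - (1167800 - 2128952) = (18 + 1959 - 1*1657/1481)**2 - 1*(-961152) = (18 + 1959 - 1657/1481)**2 + 961152 = (2926280/1481)**2 + 961152 = 8563114638400/2193361 + 961152 = 10671267950272/2193361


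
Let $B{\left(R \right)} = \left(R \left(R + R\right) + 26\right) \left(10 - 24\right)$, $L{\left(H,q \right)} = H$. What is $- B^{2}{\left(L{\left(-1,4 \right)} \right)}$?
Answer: $-153664$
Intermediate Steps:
$B{\left(R \right)} = -364 - 28 R^{2}$ ($B{\left(R \right)} = \left(R 2 R + 26\right) \left(-14\right) = \left(2 R^{2} + 26\right) \left(-14\right) = \left(26 + 2 R^{2}\right) \left(-14\right) = -364 - 28 R^{2}$)
$- B^{2}{\left(L{\left(-1,4 \right)} \right)} = - \left(-364 - 28 \left(-1\right)^{2}\right)^{2} = - \left(-364 - 28\right)^{2} = - \left(-392\right)^{2} = \left(-1\right) 153664 = -153664$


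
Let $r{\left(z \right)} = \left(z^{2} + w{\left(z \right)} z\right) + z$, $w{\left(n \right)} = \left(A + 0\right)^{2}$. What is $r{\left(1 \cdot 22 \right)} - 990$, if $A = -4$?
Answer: $-132$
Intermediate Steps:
$w{\left(n \right)} = 16$ ($w{\left(n \right)} = \left(-4 + 0\right)^{2} = \left(-4\right)^{2} = 16$)
$r{\left(z \right)} = z^{2} + 17 z$ ($r{\left(z \right)} = \left(z^{2} + 16 z\right) + z = z^{2} + 17 z$)
$r{\left(1 \cdot 22 \right)} - 990 = 1 \cdot 22 \left(17 + 1 \cdot 22\right) - 990 = 22 \left(17 + 22\right) - 990 = 22 \cdot 39 - 990 = 858 - 990 = -132$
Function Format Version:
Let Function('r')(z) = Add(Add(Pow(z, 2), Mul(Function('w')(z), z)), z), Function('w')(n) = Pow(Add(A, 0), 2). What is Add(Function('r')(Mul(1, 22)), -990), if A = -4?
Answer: -132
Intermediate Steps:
Function('w')(n) = 16 (Function('w')(n) = Pow(Add(-4, 0), 2) = Pow(-4, 2) = 16)
Function('r')(z) = Add(Pow(z, 2), Mul(17, z)) (Function('r')(z) = Add(Add(Pow(z, 2), Mul(16, z)), z) = Add(Pow(z, 2), Mul(17, z)))
Add(Function('r')(Mul(1, 22)), -990) = Add(Mul(Mul(1, 22), Add(17, Mul(1, 22))), -990) = Add(Mul(22, Add(17, 22)), -990) = Add(Mul(22, 39), -990) = Add(858, -990) = -132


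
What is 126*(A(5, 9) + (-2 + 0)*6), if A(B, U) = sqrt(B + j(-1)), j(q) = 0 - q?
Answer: -1512 + 126*sqrt(6) ≈ -1203.4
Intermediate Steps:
j(q) = -q
A(B, U) = sqrt(1 + B) (A(B, U) = sqrt(B - 1*(-1)) = sqrt(B + 1) = sqrt(1 + B))
126*(A(5, 9) + (-2 + 0)*6) = 126*(sqrt(1 + 5) + (-2 + 0)*6) = 126*(sqrt(6) - 2*6) = 126*(sqrt(6) - 12) = 126*(-12 + sqrt(6)) = -1512 + 126*sqrt(6)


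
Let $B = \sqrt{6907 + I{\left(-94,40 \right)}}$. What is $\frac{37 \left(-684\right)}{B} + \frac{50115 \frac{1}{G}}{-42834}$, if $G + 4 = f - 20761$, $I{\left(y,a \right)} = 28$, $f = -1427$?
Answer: $\frac{16705}{316857376} - \frac{1332 \sqrt{6935}}{365} \approx -303.9$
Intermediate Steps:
$G = -22192$ ($G = -4 - 22188 = -22192$)
$B = \sqrt{6935}$ ($B = \sqrt{6907 + 28} = \sqrt{6935} \approx 83.277$)
$\frac{37 \left(-684\right)}{B} + \frac{50115 \frac{1}{G}}{-42834} = \frac{37 \left(-684\right)}{\sqrt{6935}} + \frac{50115 \frac{1}{-22192}}{-42834} = - 25308 \frac{\sqrt{6935}}{6935} + 50115 \left(- \frac{1}{22192}\right) \left(- \frac{1}{42834}\right) = - \frac{1332 \sqrt{6935}}{365} - - \frac{16705}{316857376} = - \frac{1332 \sqrt{6935}}{365} + \frac{16705}{316857376} = \frac{16705}{316857376} - \frac{1332 \sqrt{6935}}{365}$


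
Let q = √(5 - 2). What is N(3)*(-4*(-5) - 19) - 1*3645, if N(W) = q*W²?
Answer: -3645 + 9*√3 ≈ -3629.4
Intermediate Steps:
q = √3 ≈ 1.7320
N(W) = √3*W²
N(3)*(-4*(-5) - 19) - 1*3645 = (√3*3²)*(-4*(-5) - 19) - 1*3645 = (√3*9)*(20 - 19) - 3645 = (9*√3)*1 - 3645 = 9*√3 - 3645 = -3645 + 9*√3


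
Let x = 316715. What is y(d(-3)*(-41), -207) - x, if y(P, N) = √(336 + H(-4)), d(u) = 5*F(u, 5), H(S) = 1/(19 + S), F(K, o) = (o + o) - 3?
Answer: -316715 + 71*√15/15 ≈ -3.1670e+5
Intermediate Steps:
F(K, o) = -3 + 2*o (F(K, o) = 2*o - 3 = -3 + 2*o)
d(u) = 35 (d(u) = 5*(-3 + 2*5) = 5*(-3 + 10) = 5*7 = 35)
y(P, N) = 71*√15/15 (y(P, N) = √(336 + 1/(19 - 4)) = √(336 + 1/15) = √(5041/15) = 71*√15/15)
y(d(-3)*(-41), -207) - x = 71*√15/15 - 1*316715 = 71*√15/15 - 316715 = -316715 + 71*√15/15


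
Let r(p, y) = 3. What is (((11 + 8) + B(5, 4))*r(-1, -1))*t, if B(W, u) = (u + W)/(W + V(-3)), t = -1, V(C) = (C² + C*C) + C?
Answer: -1167/20 ≈ -58.350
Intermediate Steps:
V(C) = C + 2*C² (V(C) = (C² + C²) + C = 2*C² + C = C + 2*C²)
B(W, u) = (W + u)/(15 + W) (B(W, u) = (u + W)/(W - 3*(1 + 2*(-3))) = (W + u)/(W - 3*(1 - 6)) = (W + u)/(W - 3*(-5)) = (W + u)/(W + 15) = (W + u)/(15 + W))
(((11 + 8) + B(5, 4))*r(-1, -1))*t = (((11 + 8) + (5 + 4)/(15 + 5))*3)*(-1) = ((19 + 9/20)*3)*(-1) = ((389/20)*3)*(-1) = (1167/20)*(-1) = -1167/20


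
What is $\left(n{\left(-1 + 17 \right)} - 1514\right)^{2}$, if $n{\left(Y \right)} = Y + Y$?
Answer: $2196324$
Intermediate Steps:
$n{\left(Y \right)} = 2 Y$
$\left(n{\left(-1 + 17 \right)} - 1514\right)^{2} = \left(2 \left(-1 + 17\right) - 1514\right)^{2} = \left(2 \cdot 16 - 1514\right)^{2} = \left(32 - 1514\right)^{2} = \left(-1482\right)^{2} = 2196324$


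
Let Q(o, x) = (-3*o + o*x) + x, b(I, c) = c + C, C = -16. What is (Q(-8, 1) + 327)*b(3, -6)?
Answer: -7568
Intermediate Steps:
b(I, c) = -16 + c (b(I, c) = c - 16 = -16 + c)
Q(o, x) = x - 3*o + o*x
(Q(-8, 1) + 327)*b(3, -6) = ((1 - 3*(-8) - 8*1) + 327)*(-16 - 6) = ((1 + 24 - 8) + 327)*(-22) = (17 + 327)*(-22) = 344*(-22) = -7568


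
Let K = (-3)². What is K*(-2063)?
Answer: -18567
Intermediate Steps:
K = 9
K*(-2063) = 9*(-2063) = -18567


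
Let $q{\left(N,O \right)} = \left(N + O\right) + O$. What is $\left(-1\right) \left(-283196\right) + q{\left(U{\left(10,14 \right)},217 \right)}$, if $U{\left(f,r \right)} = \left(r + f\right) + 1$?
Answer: $283655$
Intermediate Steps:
$U{\left(f,r \right)} = 1 + f + r$ ($U{\left(f,r \right)} = \left(f + r\right) + 1 = 1 + f + r$)
$q{\left(N,O \right)} = N + 2 O$
$\left(-1\right) \left(-283196\right) + q{\left(U{\left(10,14 \right)},217 \right)} = \left(-1\right) \left(-283196\right) + \left(\left(1 + 10 + 14\right) + 2 \cdot 217\right) = 283196 + \left(25 + 434\right) = 283196 + 459 = 283655$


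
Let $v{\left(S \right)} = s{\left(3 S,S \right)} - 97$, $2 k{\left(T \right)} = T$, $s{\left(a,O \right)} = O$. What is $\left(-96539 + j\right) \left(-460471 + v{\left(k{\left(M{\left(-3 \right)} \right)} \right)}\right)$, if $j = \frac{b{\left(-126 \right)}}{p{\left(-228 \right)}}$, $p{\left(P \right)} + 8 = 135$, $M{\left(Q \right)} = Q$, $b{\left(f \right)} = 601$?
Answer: $\frac{5646513905714}{127} \approx 4.4461 \cdot 10^{10}$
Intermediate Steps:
$p{\left(P \right)} = 127$ ($p{\left(P \right)} = -8 + 135 = 127$)
$k{\left(T \right)} = \frac{T}{2}$
$v{\left(S \right)} = -97 + S$ ($v{\left(S \right)} = S - 97 = -97 + S$)
$j = \frac{601}{127} \approx 4.7323$
$\left(-96539 + j\right) \left(-460471 + v{\left(k{\left(M{\left(-3 \right)} \right)} \right)}\right) = \left(-96539 + \frac{601}{127}\right) \left(-460471 + \left(-97 + \frac{1}{2} \left(-3\right)\right)\right) = - \frac{12259852 \left(-460471 - \frac{197}{2}\right)}{127} = \left(- \frac{12259852}{127}\right) \left(- \frac{921139}{2}\right) = \frac{5646513905714}{127}$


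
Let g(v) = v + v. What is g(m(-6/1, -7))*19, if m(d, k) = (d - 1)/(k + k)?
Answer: 19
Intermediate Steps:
m(d, k) = (-1 + d)/(2*k) (m(d, k) = (-1 + d)/((2*k)) = (-1 + d)*(1/(2*k)) = (-1 + d)/(2*k))
g(v) = 2*v
g(m(-6/1, -7))*19 = (2*((½)*(-1 - 6/1)/(-7)))*19 = (2*((½)*(-⅐)*(-1 - 6*1)))*19 = (2*((½)*(-⅐)*(-1 - 6)))*19 = (2*((½)*(-⅐)*(-7)))*19 = (2*(½))*19 = 1*19 = 19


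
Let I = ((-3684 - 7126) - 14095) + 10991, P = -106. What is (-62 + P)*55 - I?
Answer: 4674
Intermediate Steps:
I = -13914 (I = (-10810 - 14095) + 10991 = -24905 + 10991 = -13914)
(-62 + P)*55 - I = (-62 - 106)*55 - 1*(-13914) = -168*55 + 13914 = -9240 + 13914 = 4674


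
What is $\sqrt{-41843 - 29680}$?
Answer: $9 i \sqrt{883} \approx 267.44 i$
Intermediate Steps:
$\sqrt{-41843 - 29680} = \sqrt{-71523} = 9 i \sqrt{883}$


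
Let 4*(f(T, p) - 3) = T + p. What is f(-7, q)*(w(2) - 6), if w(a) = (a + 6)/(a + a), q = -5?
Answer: 0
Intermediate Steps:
f(T, p) = 3 + T/4 + p/4 (f(T, p) = 3 + (T + p)/4 = 3 + (T/4 + p/4) = 3 + T/4 + p/4)
w(a) = (6 + a)/(2*a) (w(a) = (6 + a)/((2*a)) = (6 + a)*(1/(2*a)) = (6 + a)/(2*a))
f(-7, q)*(w(2) - 6) = (3 + (1/4)*(-7) + (1/4)*(-5))*((1/2)*(6 + 2)/2 - 6) = (3 - 7/4 - 5/4)*((1/2)*(1/2)*8 - 6) = 0*(2 - 6) = 0*(-4) = 0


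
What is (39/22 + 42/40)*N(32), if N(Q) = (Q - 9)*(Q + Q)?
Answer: 228528/55 ≈ 4155.1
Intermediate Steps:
N(Q) = 2*Q*(-9 + Q) (N(Q) = (-9 + Q)*(2*Q) = 2*Q*(-9 + Q))
(39/22 + 42/40)*N(32) = (39/22 + 42/40)*(2*32*(-9 + 32)) = (39*(1/22) + 42*(1/40))*(2*32*23) = (39/22 + 21/20)*1472 = (621/220)*1472 = 228528/55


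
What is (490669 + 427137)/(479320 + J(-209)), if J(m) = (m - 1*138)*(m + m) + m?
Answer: 917806/624157 ≈ 1.4705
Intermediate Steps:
J(m) = m + 2*m*(-138 + m) (J(m) = (m - 138)*(2*m) + m = (-138 + m)*(2*m) + m = 2*m*(-138 + m) + m = m + 2*m*(-138 + m))
(490669 + 427137)/(479320 + J(-209)) = (490669 + 427137)/(479320 - 209*(-275 + 2*(-209))) = 917806/(479320 - 209*(-275 - 418)) = 917806/(479320 - 209*(-693)) = 917806/(479320 + 144837) = 917806/624157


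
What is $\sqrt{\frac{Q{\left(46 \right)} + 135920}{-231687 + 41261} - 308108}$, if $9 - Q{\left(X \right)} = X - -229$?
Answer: $\frac{i \sqrt{2793164267324003}}{95213} \approx 555.08 i$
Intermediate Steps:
$Q{\left(X \right)} = -220 - X$ ($Q{\left(X \right)} = 9 - \left(X - -229\right) = 9 - \left(X + 229\right) = 9 - \left(229 + X\right) = -220 - X$)
$\sqrt{\frac{Q{\left(46 \right)} + 135920}{-231687 + 41261} - 308108} = \sqrt{\frac{\left(-220 - 46\right) + 135920}{-231687 + 41261} - 308108} = \sqrt{\frac{\left(-220 - 46\right) + 135920}{-190426} - 308108} = \sqrt{\left(-266 + 135920\right) \left(- \frac{1}{190426}\right) - 308108} = \sqrt{135654 \left(- \frac{1}{190426}\right) - 308108} = \sqrt{- \frac{67827}{95213} - 308108} = \sqrt{- \frac{29335954831}{95213}} = \frac{i \sqrt{2793164267324003}}{95213}$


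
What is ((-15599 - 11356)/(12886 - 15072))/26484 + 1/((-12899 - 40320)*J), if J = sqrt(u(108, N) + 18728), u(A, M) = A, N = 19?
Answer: 8985/19298008 - sqrt(4709)/501216542 ≈ 0.00046545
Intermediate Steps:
J = 2*sqrt(4709) (J = sqrt(108 + 18728) = sqrt(18836) = 2*sqrt(4709) ≈ 137.24)
((-15599 - 11356)/(12886 - 15072))/26484 + 1/((-12899 - 40320)*J) = ((-15599 - 11356)/(12886 - 15072))/26484 + 1/((-12899 - 40320)*((2*sqrt(4709)))) = -26955/(-2186)*(1/26484) + (sqrt(4709)/9418)/(-53219) = -26955*(-1/2186)*(1/26484) - sqrt(4709)/501216542 = (26955/2186)*(1/26484) - sqrt(4709)/501216542 = 8985/19298008 - sqrt(4709)/501216542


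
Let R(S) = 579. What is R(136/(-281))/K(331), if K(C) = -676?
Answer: -579/676 ≈ -0.85651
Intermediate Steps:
R(136/(-281))/K(331) = 579/(-676) = 579*(-1/676) = -579/676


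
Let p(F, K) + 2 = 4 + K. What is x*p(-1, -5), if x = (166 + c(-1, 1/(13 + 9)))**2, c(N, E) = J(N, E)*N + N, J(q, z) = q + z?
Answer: -39989403/484 ≈ -82623.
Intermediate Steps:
p(F, K) = 2 + K (p(F, K) = -2 + (4 + K) = 2 + K)
c(N, E) = N + N*(E + N) (c(N, E) = (N + E)*N + N = (E + N)*N + N = N*(E + N) + N = N + N*(E + N))
x = 13329801/484 (x = (166 - (1 + 1/(13 + 9) - 1))**2 = (166 - (1 + 1/22 - 1))**2 = (166 - 1*1/22)**2 = (166 - 1/22)**2 = (3651/22)**2 = 13329801/484 ≈ 27541.)
x*p(-1, -5) = 13329801*(2 - 5)/484 = (13329801/484)*(-3) = -39989403/484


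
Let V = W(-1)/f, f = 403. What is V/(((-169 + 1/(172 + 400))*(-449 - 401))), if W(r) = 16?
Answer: 352/1273587725 ≈ 2.7638e-7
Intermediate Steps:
V = 16/403 ≈ 0.039702
V/(((-169 + 1/(172 + 400))*(-449 - 401))) = 16/(403*(((-169 + 1/(172 + 400))*(-449 - 401)))) = 16/(403*(((-169 + 1/572)*(-850)))) = 16/(403*((-96667/572*(-850)))) = 16/(403*(41083475/286)) = (16/403)*(286/41083475) = 352/1273587725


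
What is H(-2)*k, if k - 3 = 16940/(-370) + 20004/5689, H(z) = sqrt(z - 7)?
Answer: -24796617*I/210493 ≈ -117.8*I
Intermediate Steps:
H(z) = sqrt(-7 + z)
k = -8265539/210493 (k = 3 + (16940/(-370) + 20004/5689) = 3 + (16940*(-1/370) + 20004*(1/5689)) = 3 + (-1694/37 + 20004/5689) = 3 - 8897018/210493 = -8265539/210493 ≈ -39.268)
H(-2)*k = sqrt(-7 - 2)*(-8265539/210493) = sqrt(-9)*(-8265539/210493) = (3*I)*(-8265539/210493) = -24796617*I/210493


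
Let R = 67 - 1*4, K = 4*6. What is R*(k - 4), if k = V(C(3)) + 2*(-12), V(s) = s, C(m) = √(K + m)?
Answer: -1764 + 189*√3 ≈ -1436.6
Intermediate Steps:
K = 24
C(m) = √(24 + m)
R = 63 (R = 67 - 4 = 63)
k = -24 + 3*√3 (k = √(24 + 3) + 2*(-12) = √27 - 24 = 3*√3 - 24 = -24 + 3*√3 ≈ -18.804)
R*(k - 4) = 63*((-24 + 3*√3) - 4) = 63*(-28 + 3*√3) = -1764 + 189*√3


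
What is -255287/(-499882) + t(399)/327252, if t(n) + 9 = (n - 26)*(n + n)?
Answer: 38721759869/27264564044 ≈ 1.4202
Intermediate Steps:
t(n) = -9 + 2*n*(-26 + n) (t(n) = -9 + (n - 26)*(n + n) = -9 + (-26 + n)*(2*n) = -9 + 2*n*(-26 + n))
-255287/(-499882) + t(399)/327252 = -255287/(-499882) + (-9 - 52*399 + 2*399²)/327252 = -255287*(-1/499882) + (-9 - 20748 + 2*159201)*(1/327252) = 255287/499882 + (-9 - 20748 + 318402)*(1/327252) = 255287/499882 + 297645*(1/327252) = 255287/499882 + 99215/109084 = 38721759869/27264564044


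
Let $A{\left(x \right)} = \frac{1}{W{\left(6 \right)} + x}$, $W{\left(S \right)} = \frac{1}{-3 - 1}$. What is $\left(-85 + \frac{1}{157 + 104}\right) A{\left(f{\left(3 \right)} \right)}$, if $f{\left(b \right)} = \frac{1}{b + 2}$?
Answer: $\frac{443680}{261} \approx 1699.9$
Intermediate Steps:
$f{\left(b \right)} = \frac{1}{2 + b}$
$W{\left(S \right)} = - \frac{1}{4}$ ($W{\left(S \right)} = \frac{1}{-4} = - \frac{1}{4}$)
$A{\left(x \right)} = \frac{1}{- \frac{1}{4} + x}$
$\left(-85 + \frac{1}{157 + 104}\right) A{\left(f{\left(3 \right)} \right)} = \left(-85 + \frac{1}{157 + 104}\right) \frac{4}{-1 + \frac{4}{2 + 3}} = \left(-85 + \frac{1}{261}\right) \frac{4}{-1 + \frac{4}{5}} = \left(-85 + \frac{1}{261}\right) \frac{4}{-1 + 4 \cdot \frac{1}{5}} = - \frac{22184 \frac{4}{-1 + \frac{4}{5}}}{261} = - \frac{22184 \frac{4}{- \frac{1}{5}}}{261} = - \frac{22184 \cdot 4 \left(-5\right)}{261} = \left(- \frac{22184}{261}\right) \left(-20\right) = \frac{443680}{261}$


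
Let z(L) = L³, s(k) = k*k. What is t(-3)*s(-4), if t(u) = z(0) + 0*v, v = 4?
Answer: 0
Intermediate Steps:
s(k) = k²
t(u) = 0 (t(u) = 0³ + 0*4 = 0 + 0 = 0)
t(-3)*s(-4) = 0*(-4)² = 0*16 = 0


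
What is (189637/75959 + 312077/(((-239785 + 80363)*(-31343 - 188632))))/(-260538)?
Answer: -6650376056391493/694019851715523141900 ≈ -9.5824e-6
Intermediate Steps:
(189637/75959 + 312077/(((-239785 + 80363)*(-31343 - 188632))))/(-260538) = (189637*(1/75959) + 312077/((-159422*(-219975))))*(-1/260538) = (189637/75959 + 312077/35068854450)*(-1/260538) = (6650376056391493/2663795115167550)*(-1/260538) = -6650376056391493/694019851715523141900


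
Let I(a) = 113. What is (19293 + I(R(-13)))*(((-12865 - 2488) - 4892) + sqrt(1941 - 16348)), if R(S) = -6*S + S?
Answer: -392874470 + 19406*I*sqrt(14407) ≈ -3.9287e+8 + 2.3293e+6*I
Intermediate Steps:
R(S) = -5*S
(19293 + I(R(-13)))*(((-12865 - 2488) - 4892) + sqrt(1941 - 16348)) = (19293 + 113)*(((-12865 - 2488) - 4892) + sqrt(1941 - 16348)) = 19406*((-15353 - 4892) + sqrt(-14407)) = 19406*(-20245 + I*sqrt(14407)) = -392874470 + 19406*I*sqrt(14407)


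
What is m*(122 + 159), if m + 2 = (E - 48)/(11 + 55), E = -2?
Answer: -25571/33 ≈ -774.88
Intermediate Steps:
m = -91/33 (m = -2 + (-2 - 48)/(11 + 55) = -2 - 50/66 = -2 - 50*1/66 = -2 - 25/33 = -91/33 ≈ -2.7576)
m*(122 + 159) = -91*(122 + 159)/33 = -91/33*281 = -25571/33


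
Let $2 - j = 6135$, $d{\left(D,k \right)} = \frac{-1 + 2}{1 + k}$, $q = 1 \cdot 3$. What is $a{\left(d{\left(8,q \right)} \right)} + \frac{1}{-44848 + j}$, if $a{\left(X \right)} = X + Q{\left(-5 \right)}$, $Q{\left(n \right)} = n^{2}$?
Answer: $\frac{5149077}{203924} \approx 25.25$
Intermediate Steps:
$q = 3$
$d{\left(D,k \right)} = \frac{1}{1 + k}$ ($d{\left(D,k \right)} = 1 \frac{1}{1 + k} = \frac{1}{1 + k}$)
$j = -6133$ ($j = 2 - 6135 = -6133$)
$a{\left(X \right)} = 25 + X$ ($a{\left(X \right)} = X + \left(-5\right)^{2} = X + 25 = 25 + X$)
$a{\left(d{\left(8,q \right)} \right)} + \frac{1}{-44848 + j} = \left(25 + \frac{1}{1 + 3}\right) + \frac{1}{-44848 - 6133} = \left(25 + \frac{1}{4}\right) + \frac{1}{-50981} = \left(25 + \frac{1}{4}\right) - \frac{1}{50981} = \frac{101}{4} - \frac{1}{50981} = \frac{5149077}{203924}$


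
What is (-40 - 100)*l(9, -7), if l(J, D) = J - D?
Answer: -2240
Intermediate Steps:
(-40 - 100)*l(9, -7) = (-40 - 100)*(9 - 1*(-7)) = -140*(9 + 7) = -140*16 = -2240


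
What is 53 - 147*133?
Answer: -19498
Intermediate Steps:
53 - 147*133 = 53 - 19551 = -19498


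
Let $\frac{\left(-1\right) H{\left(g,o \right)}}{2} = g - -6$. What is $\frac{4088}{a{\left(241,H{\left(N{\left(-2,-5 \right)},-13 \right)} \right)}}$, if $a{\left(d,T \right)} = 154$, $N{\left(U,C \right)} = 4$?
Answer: $\frac{292}{11} \approx 26.545$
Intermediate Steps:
$H{\left(g,o \right)} = -12 - 2 g$ ($H{\left(g,o \right)} = - 2 \left(g - -6\right) = - 2 \left(g + 6\right) = - 2 \left(6 + g\right) = -12 - 2 g$)
$\frac{4088}{a{\left(241,H{\left(N{\left(-2,-5 \right)},-13 \right)} \right)}} = \frac{4088}{154} = 4088 \cdot \frac{1}{154} = \frac{292}{11}$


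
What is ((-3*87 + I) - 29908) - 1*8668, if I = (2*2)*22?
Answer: -38749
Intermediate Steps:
I = 88 (I = 4*22 = 88)
((-3*87 + I) - 29908) - 1*8668 = ((-3*87 + 88) - 29908) - 1*8668 = ((-261 + 88) - 29908) - 8668 = (-173 - 29908) - 8668 = -30081 - 8668 = -38749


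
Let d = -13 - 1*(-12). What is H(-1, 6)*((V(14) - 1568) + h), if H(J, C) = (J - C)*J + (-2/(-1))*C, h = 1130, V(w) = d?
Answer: -8341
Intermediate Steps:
d = -1 (d = -13 + 12 = -1)
V(w) = -1
H(J, C) = 2*C + J*(J - C) (H(J, C) = J*(J - C) + (-2*(-1))*C = J*(J - C) + 2*C = 2*C + J*(J - C))
H(-1, 6)*((V(14) - 1568) + h) = ((-1)² + 2*6 - 1*6*(-1))*((-1 - 1568) + 1130) = (1 + 12 + 6)*(-1569 + 1130) = 19*(-439) = -8341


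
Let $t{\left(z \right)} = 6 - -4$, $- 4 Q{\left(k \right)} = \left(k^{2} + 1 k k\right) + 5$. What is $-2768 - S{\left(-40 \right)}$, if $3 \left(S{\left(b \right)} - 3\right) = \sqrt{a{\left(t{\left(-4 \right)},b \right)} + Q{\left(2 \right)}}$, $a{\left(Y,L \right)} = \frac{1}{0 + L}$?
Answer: $-2771 - \frac{i \sqrt{1310}}{60} \approx -2771.0 - 0.60323 i$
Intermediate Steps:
$Q{\left(k \right)} = - \frac{5}{4} - \frac{k^{2}}{2}$ ($Q{\left(k \right)} = - \frac{\left(k^{2} + 1 k k\right) + 5}{4} = - \frac{\left(k^{2} + k k\right) + 5}{4} = - \frac{\left(k^{2} + k^{2}\right) + 5}{4} = - \frac{2 k^{2} + 5}{4} = - \frac{5 + 2 k^{2}}{4} = - \frac{5}{4} - \frac{k^{2}}{2}$)
$t{\left(z \right)} = 10$ ($t{\left(z \right)} = 6 + 4 = 10$)
$a{\left(Y,L \right)} = \frac{1}{L}$
$S{\left(b \right)} = 3 + \frac{\sqrt{- \frac{13}{4} + \frac{1}{b}}}{3}$ ($S{\left(b \right)} = 3 + \frac{\sqrt{\frac{1}{b} - \left(\frac{5}{4} + \frac{2^{2}}{2}\right)}}{3} = 3 + \frac{\sqrt{\frac{1}{b} - \frac{13}{4}}}{3} = 3 + \frac{\sqrt{- \frac{13}{4} + \frac{1}{b}}}{3}$)
$-2768 - S{\left(-40 \right)} = -2768 - \left(3 + \frac{\sqrt{-13 + \frac{4}{-40}}}{6}\right) = -2768 - \left(3 + \frac{\sqrt{-13 + 4 \left(- \frac{1}{40}\right)}}{6}\right) = -2768 - \left(3 + \frac{\sqrt{-13 - \frac{1}{10}}}{6}\right) = -2768 - \left(3 + \frac{\sqrt{- \frac{131}{10}}}{6}\right) = -2768 - \left(3 + \frac{\frac{1}{10} i \sqrt{1310}}{6}\right) = -2768 - \left(3 + \frac{i \sqrt{1310}}{60}\right) = -2771 - \frac{i \sqrt{1310}}{60}$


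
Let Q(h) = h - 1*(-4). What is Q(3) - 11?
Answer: -4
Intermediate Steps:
Q(h) = 4 + h (Q(h) = h + 4 = 4 + h)
Q(3) - 11 = (4 + 3) - 11 = 7 - 11 = -4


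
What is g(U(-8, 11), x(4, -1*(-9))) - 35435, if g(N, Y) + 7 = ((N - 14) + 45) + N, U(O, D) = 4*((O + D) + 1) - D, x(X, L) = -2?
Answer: -35401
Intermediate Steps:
U(O, D) = 4 + 3*D + 4*O (U(O, D) = 4*((D + O) + 1) - D = 4*(1 + D + O) - D = (4 + 4*D + 4*O) - D = 4 + 3*D + 4*O)
g(N, Y) = 24 + 2*N (g(N, Y) = -7 + (((N - 14) + 45) + N) = -7 + (((-14 + N) + 45) + N) = -7 + ((31 + N) + N) = -7 + (31 + 2*N) = 24 + 2*N)
g(U(-8, 11), x(4, -1*(-9))) - 35435 = (24 + 2*(4 + 3*11 + 4*(-8))) - 35435 = (24 + 2*(4 + 33 - 32)) - 35435 = (24 + 2*5) - 35435 = (24 + 10) - 35435 = 34 - 35435 = -35401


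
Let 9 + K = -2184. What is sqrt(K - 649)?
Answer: 7*I*sqrt(58) ≈ 53.31*I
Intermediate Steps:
K = -2193 (K = -9 - 2184 = -2193)
sqrt(K - 649) = sqrt(-2193 - 649) = sqrt(-2842) = 7*I*sqrt(58)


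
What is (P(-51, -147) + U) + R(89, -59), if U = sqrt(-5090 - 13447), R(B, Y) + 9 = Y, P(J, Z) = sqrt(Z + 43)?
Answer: -68 + I*sqrt(18537) + 2*I*sqrt(26) ≈ -68.0 + 146.35*I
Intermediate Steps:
P(J, Z) = sqrt(43 + Z)
R(B, Y) = -9 + Y
U = I*sqrt(18537) (U = sqrt(-18537) = I*sqrt(18537) ≈ 136.15*I)
(P(-51, -147) + U) + R(89, -59) = (sqrt(43 - 147) + I*sqrt(18537)) + (-9 - 59) = (sqrt(-104) + I*sqrt(18537)) - 68 = (2*I*sqrt(26) + I*sqrt(18537)) - 68 = (I*sqrt(18537) + 2*I*sqrt(26)) - 68 = -68 + I*sqrt(18537) + 2*I*sqrt(26)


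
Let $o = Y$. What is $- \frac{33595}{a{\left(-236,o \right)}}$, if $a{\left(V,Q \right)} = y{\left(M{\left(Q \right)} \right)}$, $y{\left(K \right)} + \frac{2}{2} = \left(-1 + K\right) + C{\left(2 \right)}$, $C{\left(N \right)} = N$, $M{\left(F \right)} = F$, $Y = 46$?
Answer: $- \frac{33595}{46} \approx -730.33$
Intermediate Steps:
$o = 46$
$y{\left(K \right)} = K$ ($y{\left(K \right)} = -1 + \left(\left(-1 + K\right) + 2\right) = -1 + \left(1 + K\right) = K$)
$a{\left(V,Q \right)} = Q$
$- \frac{33595}{a{\left(-236,o \right)}} = - \frac{33595}{46}$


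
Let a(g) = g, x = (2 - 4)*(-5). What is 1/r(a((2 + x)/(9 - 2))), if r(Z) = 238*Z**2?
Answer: 7/4896 ≈ 0.0014297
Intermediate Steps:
x = 10 (x = -2*(-5) = 10)
1/r(a((2 + x)/(9 - 2))) = 1/(238*((2 + 10)/(9 - 2))**2) = 1/(238*(12/7)**2) = 1/(238*(144/49)) = 1/(4896/7) = 7/4896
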